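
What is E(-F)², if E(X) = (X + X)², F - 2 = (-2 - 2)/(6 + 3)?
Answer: 614656/6561 ≈ 93.683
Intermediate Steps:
F = 14/9 (F = 2 + (-2 - 2)/(6 + 3) = 2 - 4/9 = 14/9 ≈ 1.5556)
E(X) = 4*X² (E(X) = (2*X)² = 4*X²)
E(-F)² = (4*(-1*14/9)²)² = (4*(-14/9)²)² = (4*(196/81))² = (784/81)² = 614656/6561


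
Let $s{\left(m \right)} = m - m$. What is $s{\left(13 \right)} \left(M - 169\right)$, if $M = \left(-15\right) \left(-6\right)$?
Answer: $0$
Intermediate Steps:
$M = 90$
$s{\left(m \right)} = 0$
$s{\left(13 \right)} \left(M - 169\right) = 0 \left(90 - 169\right) = 0 \left(-79\right) = 0$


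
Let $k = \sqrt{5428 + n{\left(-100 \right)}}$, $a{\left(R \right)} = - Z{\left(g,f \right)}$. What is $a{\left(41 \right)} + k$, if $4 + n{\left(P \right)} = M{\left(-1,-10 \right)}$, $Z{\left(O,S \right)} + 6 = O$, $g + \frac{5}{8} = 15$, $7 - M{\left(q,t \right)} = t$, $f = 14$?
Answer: $- \frac{67}{8} + \sqrt{5441} \approx 65.388$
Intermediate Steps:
$M{\left(q,t \right)} = 7 - t$
$g = \frac{115}{8}$ ($g = - \frac{5}{8} + 15 = \frac{115}{8} \approx 14.375$)
$Z{\left(O,S \right)} = -6 + O$
$n{\left(P \right)} = 13$ ($n{\left(P \right)} = -4 + \left(7 - -10\right) = -4 + \left(7 + 10\right) = -4 + 17 = 13$)
$a{\left(R \right)} = - \frac{67}{8}$ ($a{\left(R \right)} = - (-6 + \frac{115}{8}) = \left(-1\right) \frac{67}{8} = - \frac{67}{8}$)
$k = \sqrt{5441}$ ($k = \sqrt{5428 + 13} = \sqrt{5441} \approx 73.763$)
$a{\left(41 \right)} + k = - \frac{67}{8} + \sqrt{5441}$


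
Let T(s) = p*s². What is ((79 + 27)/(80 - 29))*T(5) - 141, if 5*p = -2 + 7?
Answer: -4541/51 ≈ -89.039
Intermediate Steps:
p = 1 (p = (-2 + 7)/5 = (⅕)*5 = 1)
T(s) = s² (T(s) = 1*s² = s²)
((79 + 27)/(80 - 29))*T(5) - 141 = ((79 + 27)/(80 - 29))*5² - 141 = (106/51)*25 - 141 = 2650/51 - 141 = -4541/51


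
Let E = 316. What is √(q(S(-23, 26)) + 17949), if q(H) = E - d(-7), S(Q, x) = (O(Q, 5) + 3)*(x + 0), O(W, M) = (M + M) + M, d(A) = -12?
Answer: 7*√373 ≈ 135.19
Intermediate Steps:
O(W, M) = 3*M (O(W, M) = 2*M + M = 3*M)
S(Q, x) = 18*x (S(Q, x) = (3*5 + 3)*(x + 0) = (15 + 3)*x = 18*x)
q(H) = 328 (q(H) = 316 - 1*(-12) = 316 + 12 = 328)
√(q(S(-23, 26)) + 17949) = √(328 + 17949) = √18277 = 7*√373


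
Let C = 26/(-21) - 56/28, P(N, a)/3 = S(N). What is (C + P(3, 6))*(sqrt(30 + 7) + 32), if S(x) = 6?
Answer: 9920/21 + 310*sqrt(37)/21 ≈ 562.17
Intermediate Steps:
P(N, a) = 18 (P(N, a) = 3*6 = 18)
C = -68/21 (C = 26*(-1/21) - 56*1/28 = -26/21 - 2 = -68/21 ≈ -3.2381)
(C + P(3, 6))*(sqrt(30 + 7) + 32) = (-68/21 + 18)*(sqrt(30 + 7) + 32) = 310*(sqrt(37) + 32)/21 = 310*(32 + sqrt(37))/21 = 9920/21 + 310*sqrt(37)/21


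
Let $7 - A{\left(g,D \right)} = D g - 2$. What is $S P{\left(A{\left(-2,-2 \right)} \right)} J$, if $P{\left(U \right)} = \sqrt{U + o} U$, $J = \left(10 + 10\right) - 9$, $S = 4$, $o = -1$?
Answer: $440$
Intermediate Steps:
$J = 11$ ($J = 20 - 9 = 11$)
$A{\left(g,D \right)} = 9 - D g$ ($A{\left(g,D \right)} = 7 - \left(D g - 2\right) = 7 - \left(-2 + D g\right) = 9 - D g$)
$P{\left(U \right)} = U \sqrt{-1 + U}$ ($P{\left(U \right)} = \sqrt{U - 1} U = \sqrt{-1 + U} U = U \sqrt{-1 + U}$)
$S P{\left(A{\left(-2,-2 \right)} \right)} J = 4 \left(9 - \left(-2\right) \left(-2\right)\right) \sqrt{-1 + \left(9 - \left(-2\right) \left(-2\right)\right)} 11 = 4 \left(9 - 4\right) \sqrt{-1 + \left(9 - 4\right)} 11 = 4 \cdot 5 \sqrt{-1 + 5} \cdot 11 = 4 \cdot 5 \sqrt{4} \cdot 11 = 4 \cdot 5 \cdot 2 \cdot 11 = 4 \cdot 10 \cdot 11 = 40 \cdot 11 = 440$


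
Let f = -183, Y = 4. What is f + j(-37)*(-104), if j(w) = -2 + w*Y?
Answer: 15417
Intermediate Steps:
j(w) = -2 + 4*w (j(w) = -2 + w*4 = -2 + 4*w)
f + j(-37)*(-104) = -183 + (-2 + 4*(-37))*(-104) = -183 + (-2 - 148)*(-104) = -183 - 150*(-104) = -183 + 15600 = 15417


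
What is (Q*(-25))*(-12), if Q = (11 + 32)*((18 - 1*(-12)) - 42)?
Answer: -154800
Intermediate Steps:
Q = -516 (Q = 43*((18 + 12) - 42) = 43*(30 - 42) = 43*(-12) = -516)
(Q*(-25))*(-12) = -516*(-25)*(-12) = 12900*(-12) = -154800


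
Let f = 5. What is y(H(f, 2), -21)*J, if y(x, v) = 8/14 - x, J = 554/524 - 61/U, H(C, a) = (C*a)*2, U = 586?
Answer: -4975560/268681 ≈ -18.518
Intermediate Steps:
H(C, a) = 2*C*a
J = 36585/38383 (J = 554/524 - 61/586 = 554*(1/524) - 61*1/586 = 277/262 - 61/586 = 36585/38383 ≈ 0.95316)
y(x, v) = 4/7 - x (y(x, v) = 8*(1/14) - x = 4/7 - x)
y(H(f, 2), -21)*J = (4/7 - 2*5*2)*(36585/38383) = (4/7 - 1*20)*(36585/38383) = (4/7 - 20)*(36585/38383) = -136/7*36585/38383 = -4975560/268681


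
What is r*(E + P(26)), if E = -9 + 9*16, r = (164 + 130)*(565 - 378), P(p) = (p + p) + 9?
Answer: 10775688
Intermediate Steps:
P(p) = 9 + 2*p (P(p) = 2*p + 9 = 9 + 2*p)
r = 54978 (r = 294*187 = 54978)
E = 135 (E = -9 + 144 = 135)
r*(E + P(26)) = 54978*(135 + (9 + 2*26)) = 54978*(135 + (9 + 52)) = 54978*(135 + 61) = 54978*196 = 10775688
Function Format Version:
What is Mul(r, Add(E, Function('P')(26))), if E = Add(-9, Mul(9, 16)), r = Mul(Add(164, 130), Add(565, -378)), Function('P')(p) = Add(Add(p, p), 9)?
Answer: 10775688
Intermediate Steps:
Function('P')(p) = Add(9, Mul(2, p)) (Function('P')(p) = Add(Mul(2, p), 9) = Add(9, Mul(2, p)))
r = 54978 (r = Mul(294, 187) = 54978)
E = 135 (E = Add(-9, 144) = 135)
Mul(r, Add(E, Function('P')(26))) = Mul(54978, Add(135, Add(9, Mul(2, 26)))) = Mul(54978, Add(135, Add(9, 52))) = Mul(54978, Add(135, 61)) = Mul(54978, 196) = 10775688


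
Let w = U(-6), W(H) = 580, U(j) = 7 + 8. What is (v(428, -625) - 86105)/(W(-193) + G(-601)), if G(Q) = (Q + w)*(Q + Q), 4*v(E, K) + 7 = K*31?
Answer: -181901/1409904 ≈ -0.12902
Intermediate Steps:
U(j) = 15
w = 15
v(E, K) = -7/4 + 31*K/4 (v(E, K) = -7/4 + (K*31)/4 = -7/4 + (31*K)/4 = -7/4 + 31*K/4)
G(Q) = 2*Q*(15 + Q) (G(Q) = (Q + 15)*(Q + Q) = (15 + Q)*(2*Q) = 2*Q*(15 + Q))
(v(428, -625) - 86105)/(W(-193) + G(-601)) = ((-7/4 + (31/4)*(-625)) - 86105)/(580 + 2*(-601)*(15 - 601)) = ((-7/4 - 19375/4) - 86105)/(580 + 2*(-601)*(-586)) = (-9691/2 - 86105)/(580 + 704372) = -181901/2/704952 = -181901/2*1/704952 = -181901/1409904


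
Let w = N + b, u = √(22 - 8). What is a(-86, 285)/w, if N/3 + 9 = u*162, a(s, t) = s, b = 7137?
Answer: -16985/1312371 + 129*√14/145819 ≈ -0.0096321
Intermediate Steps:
u = √14 ≈ 3.7417
N = -27 + 486*√14 (N = -27 + 3*(√14*162) = -27 + 3*(162*√14) = -27 + 486*√14 ≈ 1791.4)
w = 7110 + 486*√14 (w = (-27 + 486*√14) + 7137 = 7110 + 486*√14 ≈ 8928.4)
a(-86, 285)/w = -86/(7110 + 486*√14)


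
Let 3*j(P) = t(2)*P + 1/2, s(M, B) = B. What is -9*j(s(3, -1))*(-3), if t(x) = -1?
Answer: 27/2 ≈ 13.500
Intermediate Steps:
j(P) = ⅙ - P/3 (j(P) = (-P + 1/2)/3 = (-P + ½)/3 = (½ - P)/3 = ⅙ - P/3)
-9*j(s(3, -1))*(-3) = -9*(⅙ - ⅓*(-1))*(-3) = -9*(⅙ + ⅓)*(-3) = -9*½*(-3) = -9/2*(-3) = 27/2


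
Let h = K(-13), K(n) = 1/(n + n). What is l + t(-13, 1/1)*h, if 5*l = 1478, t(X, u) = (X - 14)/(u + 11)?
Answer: 153757/520 ≈ 295.69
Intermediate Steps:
t(X, u) = (-14 + X)/(11 + u)
K(n) = 1/(2*n)
h = -1/26 (h = (½)/(-13) = (½)*(-1/13) = -1/26 ≈ -0.038462)
l = 1478/5 (l = (⅕)*1478 = 1478/5 ≈ 295.60)
l + t(-13, 1/1)*h = 1478/5 + ((-14 - 13)/(11 + 1/1))*(-1/26) = 1478/5 + (-27/(11 + 1))*(-1/26) = 1478/5 + (-27/12)*(-1/26) = 1478/5 + ((1/12)*(-27))*(-1/26) = 1478/5 - 9/4*(-1/26) = 1478/5 + 9/104 = 153757/520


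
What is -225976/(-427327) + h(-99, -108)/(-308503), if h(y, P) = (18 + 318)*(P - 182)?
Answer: 111353016808/131831661481 ≈ 0.84466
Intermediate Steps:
h(y, P) = -61152 + 336*P (h(y, P) = 336*(-182 + P) = -61152 + 336*P)
-225976/(-427327) + h(-99, -108)/(-308503) = -225976/(-427327) + (-61152 + 336*(-108))/(-308503) = -225976*(-1/427327) + (-61152 - 36288)*(-1/308503) = 225976/427327 - 97440*(-1/308503) = 225976/427327 + 97440/308503 = 111353016808/131831661481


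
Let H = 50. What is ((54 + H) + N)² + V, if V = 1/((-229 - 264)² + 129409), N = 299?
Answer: 60490531323/372458 ≈ 1.6241e+5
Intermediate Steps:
V = 1/372458 (V = 1/((-493)² + 129409) = 1/(243049 + 129409) = 1/372458 ≈ 2.6849e-6)
((54 + H) + N)² + V = ((54 + 50) + 299)² + 1/372458 = (104 + 299)² + 1/372458 = 403² + 1/372458 = 162409 + 1/372458 = 60490531323/372458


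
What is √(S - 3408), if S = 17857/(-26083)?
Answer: I*√2319006169843/26083 ≈ 58.384*I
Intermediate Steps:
S = -17857/26083 (S = 17857*(-1/26083) = -17857/26083 ≈ -0.68462)
√(S - 3408) = √(-17857/26083 - 3408) = √(-88908721/26083) = I*√2319006169843/26083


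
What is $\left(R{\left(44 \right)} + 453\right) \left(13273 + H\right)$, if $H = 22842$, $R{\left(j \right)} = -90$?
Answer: $13109745$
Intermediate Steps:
$\left(R{\left(44 \right)} + 453\right) \left(13273 + H\right) = \left(-90 + 453\right) \left(13273 + 22842\right) = 363 \cdot 36115 = 13109745$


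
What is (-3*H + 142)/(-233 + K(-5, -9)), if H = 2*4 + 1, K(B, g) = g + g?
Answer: -115/251 ≈ -0.45817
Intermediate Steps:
K(B, g) = 2*g
H = 9 (H = 8 + 1 = 9)
(-3*H + 142)/(-233 + K(-5, -9)) = (-3*9 + 142)/(-233 + 2*(-9)) = (-27 + 142)/(-233 - 18) = 115/(-251) = 115*(-1/251) = -115/251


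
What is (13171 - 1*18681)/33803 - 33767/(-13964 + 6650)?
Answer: 1101125761/247235142 ≈ 4.4538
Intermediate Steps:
(13171 - 1*18681)/33803 - 33767/(-13964 + 6650) = (13171 - 18681)*(1/33803) - 33767/(-7314) = -5510*1/33803 - 33767*(-1/7314) = -5510/33803 + 33767/7314 = 1101125761/247235142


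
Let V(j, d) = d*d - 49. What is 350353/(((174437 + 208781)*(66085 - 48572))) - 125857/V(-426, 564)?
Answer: -844552256916147/2134507824163198 ≈ -0.39567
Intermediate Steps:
V(j, d) = -49 + d² (V(j, d) = d² - 49 = -49 + d²)
350353/(((174437 + 208781)*(66085 - 48572))) - 125857/V(-426, 564) = 350353/(((174437 + 208781)*(66085 - 48572))) - 125857/(-49 + 564²) = 350353/((383218*17513)) - 125857/(-49 + 318096) = 350353/6711296834 - 125857/318047 = -844552256916147/2134507824163198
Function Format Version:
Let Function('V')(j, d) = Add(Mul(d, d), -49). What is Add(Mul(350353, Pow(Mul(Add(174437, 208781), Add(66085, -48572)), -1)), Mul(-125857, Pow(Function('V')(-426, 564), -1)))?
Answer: Rational(-844552256916147, 2134507824163198) ≈ -0.39567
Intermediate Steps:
Function('V')(j, d) = Add(-49, Pow(d, 2)) (Function('V')(j, d) = Add(Pow(d, 2), -49) = Add(-49, Pow(d, 2)))
Add(Mul(350353, Pow(Mul(Add(174437, 208781), Add(66085, -48572)), -1)), Mul(-125857, Pow(Function('V')(-426, 564), -1))) = Add(Mul(350353, Pow(Mul(Add(174437, 208781), Add(66085, -48572)), -1)), Mul(-125857, Pow(Add(-49, Pow(564, 2)), -1))) = Add(Mul(350353, Pow(Mul(383218, 17513), -1)), Mul(-125857, Pow(Add(-49, 318096), -1))) = Add(Mul(350353, Pow(6711296834, -1)), Mul(-125857, Pow(318047, -1))) = Add(Mul(350353, Rational(1, 6711296834)), Mul(-125857, Rational(1, 318047))) = Add(Rational(350353, 6711296834), Rational(-125857, 318047)) = Rational(-844552256916147, 2134507824163198)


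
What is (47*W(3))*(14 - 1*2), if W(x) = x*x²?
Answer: 15228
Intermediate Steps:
W(x) = x³
(47*W(3))*(14 - 1*2) = (47*3³)*(14 - 1*2) = (47*27)*(14 - 2) = 1269*12 = 15228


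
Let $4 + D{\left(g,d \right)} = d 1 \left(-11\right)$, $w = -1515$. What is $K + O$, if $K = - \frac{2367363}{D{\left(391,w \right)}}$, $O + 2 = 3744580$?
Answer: $\frac{62386046695}{16661} \approx 3.7444 \cdot 10^{6}$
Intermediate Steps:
$D{\left(g,d \right)} = -4 - 11 d$ ($D{\left(g,d \right)} = -4 + d 1 \left(-11\right) = -4 + d \left(-11\right) = -4 - 11 d$)
$O = 3744578$ ($O = -2 + 3744580 = 3744578$)
$K = - \frac{2367363}{16661}$ ($K = - \frac{2367363}{-4 - -16665} = - \frac{2367363}{-4 + 16665} = - \frac{2367363}{16661} \approx -142.09$)
$K + O = - \frac{2367363}{16661} + 3744578 = \frac{62386046695}{16661}$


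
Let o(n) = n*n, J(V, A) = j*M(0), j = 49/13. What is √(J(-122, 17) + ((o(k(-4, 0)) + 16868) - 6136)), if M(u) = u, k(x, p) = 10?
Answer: 4*√677 ≈ 104.08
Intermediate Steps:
j = 49/13 (j = 49*(1/13) = 49/13 ≈ 3.7692)
J(V, A) = 0 (J(V, A) = (49/13)*0 = 0)
o(n) = n²
√(J(-122, 17) + ((o(k(-4, 0)) + 16868) - 6136)) = √(0 + ((10² + 16868) - 6136)) = √(0 + ((100 + 16868) - 6136)) = √(0 + (16968 - 6136)) = √(0 + 10832) = √10832 = 4*√677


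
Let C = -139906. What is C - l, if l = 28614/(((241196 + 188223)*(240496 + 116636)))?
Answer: -188209486948383/1345256722 ≈ -1.3991e+5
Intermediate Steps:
l = 251/1345256722 (l = 28614/((429419*357132)) = 28614/153359266308 = 28614*(1/153359266308) = 251/1345256722 ≈ 1.8658e-7)
C - l = -139906 - 1*251/1345256722 = -139906 - 251/1345256722 = -188209486948383/1345256722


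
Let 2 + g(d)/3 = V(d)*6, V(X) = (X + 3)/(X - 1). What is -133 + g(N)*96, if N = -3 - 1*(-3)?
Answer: -5893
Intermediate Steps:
N = 0 (N = -3 + 3 = 0)
V(X) = (3 + X)/(-1 + X)
g(d) = -6 + 18*(3 + d)/(-1 + d) (g(d) = -6 + 3*(((3 + d)/(-1 + d))*6) = -6 + 3*(6*(3 + d)/(-1 + d)) = -6 + 18*(3 + d)/(-1 + d))
-133 + g(N)*96 = -133 + (12*(5 + 0)/(-1 + 0))*96 = -133 + (12*5/(-1))*96 = -133 + (12*(-1)*5)*96 = -133 - 60*96 = -133 - 5760 = -5893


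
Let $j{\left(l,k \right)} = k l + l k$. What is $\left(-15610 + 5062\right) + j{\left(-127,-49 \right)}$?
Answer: $1898$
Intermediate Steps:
$j{\left(l,k \right)} = 2 k l$ ($j{\left(l,k \right)} = k l + k l = 2 k l$)
$\left(-15610 + 5062\right) + j{\left(-127,-49 \right)} = \left(-15610 + 5062\right) + 2 \left(-49\right) \left(-127\right) = -10548 + 12446 = 1898$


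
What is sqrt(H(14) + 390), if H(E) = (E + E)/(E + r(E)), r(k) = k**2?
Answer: 2*sqrt(21945)/15 ≈ 19.752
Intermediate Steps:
H(E) = 2*E/(E + E**2) (H(E) = (E + E)/(E + E**2) = (2*E)/(E + E**2) = 2*E/(E + E**2))
sqrt(H(14) + 390) = sqrt(2/(1 + 14) + 390) = sqrt(2/15 + 390) = sqrt(5852/15) = 2*sqrt(21945)/15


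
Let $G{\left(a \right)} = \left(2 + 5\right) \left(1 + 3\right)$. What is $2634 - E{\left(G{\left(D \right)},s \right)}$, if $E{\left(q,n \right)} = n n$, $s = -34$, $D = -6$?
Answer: $1478$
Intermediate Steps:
$G{\left(a \right)} = 28$ ($G{\left(a \right)} = 7 \cdot 4 = 28$)
$E{\left(q,n \right)} = n^{2}$
$2634 - E{\left(G{\left(D \right)},s \right)} = 2634 - \left(-34\right)^{2} = 2634 - 1156 = 1478$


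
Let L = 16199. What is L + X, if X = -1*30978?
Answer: -14779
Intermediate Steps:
X = -30978
L + X = 16199 - 30978 = -14779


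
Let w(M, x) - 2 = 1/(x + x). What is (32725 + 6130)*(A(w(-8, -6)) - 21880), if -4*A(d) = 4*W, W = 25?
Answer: -851118775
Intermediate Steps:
w(M, x) = 2 + 1/(2*x) (w(M, x) = 2 + 1/(x + x) = 2 + 1/(2*x))
A(d) = -25
(32725 + 6130)*(A(w(-8, -6)) - 21880) = (32725 + 6130)*(-25 - 21880) = 38855*(-21905) = -851118775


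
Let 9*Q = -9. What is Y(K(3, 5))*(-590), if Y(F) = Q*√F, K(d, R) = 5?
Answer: 590*√5 ≈ 1319.3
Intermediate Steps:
Q = -1 (Q = (⅑)*(-9) = -1)
Y(F) = -√F
Y(K(3, 5))*(-590) = -√5*(-590) = 590*√5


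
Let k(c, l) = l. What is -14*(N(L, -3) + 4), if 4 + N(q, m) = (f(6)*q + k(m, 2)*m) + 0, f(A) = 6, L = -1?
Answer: 168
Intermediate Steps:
N(q, m) = -4 + 2*m + 6*q (N(q, m) = -4 + ((6*q + 2*m) + 0) = -4 + ((2*m + 6*q) + 0) = -4 + (2*m + 6*q) = -4 + 2*m + 6*q)
-14*(N(L, -3) + 4) = -14*((-4 + 2*(-3) + 6*(-1)) + 4) = -14*((-4 - 6 - 6) + 4) = -14*(-16 + 4) = -14*(-12) = 168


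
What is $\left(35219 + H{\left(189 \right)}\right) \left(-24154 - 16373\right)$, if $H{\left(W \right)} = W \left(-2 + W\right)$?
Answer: $-2859666174$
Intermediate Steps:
$\left(35219 + H{\left(189 \right)}\right) \left(-24154 - 16373\right) = \left(35219 + 189 \left(-2 + 189\right)\right) \left(-24154 - 16373\right) = \left(35219 + 189 \cdot 187\right) \left(-40527\right) = \left(35219 + 35343\right) \left(-40527\right) = 70562 \left(-40527\right) = -2859666174$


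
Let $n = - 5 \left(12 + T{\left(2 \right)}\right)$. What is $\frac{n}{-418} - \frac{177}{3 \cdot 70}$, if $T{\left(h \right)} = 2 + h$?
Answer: $- \frac{9531}{14630} \approx -0.65147$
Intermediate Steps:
$n = -80$ ($n = - 5 \left(12 + \left(2 + 2\right)\right) = - 5 \left(12 + 4\right) = \left(-5\right) 16 = -80$)
$\frac{n}{-418} - \frac{177}{3 \cdot 70} = - \frac{80}{-418} - \frac{177}{3 \cdot 70} = \left(-80\right) \left(- \frac{1}{418}\right) - \frac{177}{210} = \frac{40}{209} - \frac{59}{70} = - \frac{9531}{14630}$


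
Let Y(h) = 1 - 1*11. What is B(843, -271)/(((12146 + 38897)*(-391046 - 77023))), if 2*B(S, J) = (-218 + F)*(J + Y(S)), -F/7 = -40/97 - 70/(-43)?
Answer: -132739904/99652055328357 ≈ -1.3320e-6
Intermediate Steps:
Y(h) = -10 (Y(h) = 1 - 11 = -10)
F = -35490/4171 (F = -7*(-40/97 - 70/(-43)) = -7*(-40*1/97 - 70*(-1/43)) = -7*(-40/97 + 70/43) = -7*5070/4171 = -35490/4171 ≈ -8.5087)
B(S, J) = 4723840/4171 - 472384*J/4171 (B(S, J) = ((-218 - 35490/4171)*(J - 10))/2 = (-944768*(-10 + J)/4171)/2 = (9447680/4171 - 944768*J/4171)/2 = 4723840/4171 - 472384*J/4171)
B(843, -271)/(((12146 + 38897)*(-391046 - 77023))) = (4723840/4171 - 472384/4171*(-271))/(((12146 + 38897)*(-391046 - 77023))) = (4723840/4171 + 128016064/4171)/((51043*(-468069))) = (132739904/4171)/(-23891645967) = (132739904/4171)*(-1/23891645967) = -132739904/99652055328357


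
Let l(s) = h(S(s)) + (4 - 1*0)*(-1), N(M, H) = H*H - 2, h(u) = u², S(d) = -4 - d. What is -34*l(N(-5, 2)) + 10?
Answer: -1078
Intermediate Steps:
N(M, H) = -2 + H² (N(M, H) = H² - 2 = -2 + H²)
l(s) = -4 + (-4 - s)² (l(s) = (-4 - s)² + (4 - 1*0)*(-1) = (-4 - s)² + (4 + 0)*(-1) = (-4 - s)² + 4*(-1) = (-4 - s)² - 4 = -4 + (-4 - s)²)
-34*l(N(-5, 2)) + 10 = -34*(-4 + (4 + (-2 + 2²))²) + 10 = -34*(-4 + (4 + (-2 + 4))²) + 10 = -34*(-4 + (4 + 2)²) + 10 = -34*(-4 + 6²) + 10 = -34*(-4 + 36) + 10 = -34*32 + 10 = -1088 + 10 = -1078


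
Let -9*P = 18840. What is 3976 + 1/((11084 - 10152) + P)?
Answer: 13852381/3484 ≈ 3976.0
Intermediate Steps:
P = -6280/3 (P = -⅑*18840 = -6280/3 ≈ -2093.3)
3976 + 1/((11084 - 10152) + P) = 3976 + 1/((11084 - 10152) - 6280/3) = 3976 + 1/(932 - 6280/3) = 3976 + 1/(-3484/3) = 3976 - 3/3484 = 13852381/3484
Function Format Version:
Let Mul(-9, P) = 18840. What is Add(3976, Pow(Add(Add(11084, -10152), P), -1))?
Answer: Rational(13852381, 3484) ≈ 3976.0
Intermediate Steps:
P = Rational(-6280, 3) (P = Mul(Rational(-1, 9), 18840) = Rational(-6280, 3) ≈ -2093.3)
Add(3976, Pow(Add(Add(11084, -10152), P), -1)) = Add(3976, Pow(Add(Add(11084, -10152), Rational(-6280, 3)), -1)) = Add(3976, Pow(Add(932, Rational(-6280, 3)), -1)) = Add(3976, Pow(Rational(-3484, 3), -1)) = Add(3976, Rational(-3, 3484)) = Rational(13852381, 3484)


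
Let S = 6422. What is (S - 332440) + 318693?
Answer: -7325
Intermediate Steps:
(S - 332440) + 318693 = (6422 - 332440) + 318693 = -326018 + 318693 = -7325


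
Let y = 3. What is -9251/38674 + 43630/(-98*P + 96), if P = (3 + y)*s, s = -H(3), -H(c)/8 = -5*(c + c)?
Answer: 95239351/1365346896 ≈ 0.069755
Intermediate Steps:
H(c) = 80*c (H(c) = -(-40)*(c + c) = -(-40)*2*c = -(-80)*c = 80*c)
s = -240 (s = -80*3 = -1*240 = -240)
P = -1440 (P = (3 + 3)*(-240) = 6*(-240) = -1440)
-9251/38674 + 43630/(-98*P + 96) = -9251/38674 + 43630/(-98*(-1440) + 96) = -9251*1/38674 + 43630/(141120 + 96) = -9251/38674 + 43630/141216 = -9251/38674 + 43630*(1/141216) = -9251/38674 + 21815/70608 = 95239351/1365346896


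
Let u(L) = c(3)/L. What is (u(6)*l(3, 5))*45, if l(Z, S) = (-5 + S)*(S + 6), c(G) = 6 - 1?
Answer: 0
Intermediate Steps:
c(G) = 5
l(Z, S) = (-5 + S)*(6 + S)
u(L) = 5/L
(u(6)*l(3, 5))*45 = ((5/6)*(-30 + 5 + 5²))*45 = ((5*(⅙))*(-30 + 5 + 25))*45 = ((⅚)*0)*45 = 0*45 = 0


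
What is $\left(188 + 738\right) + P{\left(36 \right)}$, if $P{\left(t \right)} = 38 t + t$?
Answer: $2330$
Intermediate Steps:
$P{\left(t \right)} = 39 t$
$\left(188 + 738\right) + P{\left(36 \right)} = \left(188 + 738\right) + 39 \cdot 36 = 926 + 1404 = 2330$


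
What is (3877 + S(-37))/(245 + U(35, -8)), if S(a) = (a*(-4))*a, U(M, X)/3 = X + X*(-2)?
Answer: -1599/269 ≈ -5.9442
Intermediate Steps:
U(M, X) = -3*X (U(M, X) = 3*(X + X*(-2)) = 3*(X - 2*X) = 3*(-X) = -3*X)
S(a) = -4*a² (S(a) = (-4*a)*a = -4*a²)
(3877 + S(-37))/(245 + U(35, -8)) = (3877 - 4*(-37)²)/(245 - 3*(-8)) = (3877 - 4*1369)/(245 + 24) = (3877 - 5476)/269 = -1599*1/269 = -1599/269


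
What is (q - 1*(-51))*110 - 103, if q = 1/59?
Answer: 325023/59 ≈ 5508.9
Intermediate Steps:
q = 1/59 ≈ 0.016949
(q - 1*(-51))*110 - 103 = (1/59 - 1*(-51))*110 - 103 = (1/59 + 51)*110 - 103 = (3010/59)*110 - 103 = 331100/59 - 103 = 325023/59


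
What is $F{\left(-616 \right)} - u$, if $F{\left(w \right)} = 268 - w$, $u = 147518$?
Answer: $-146634$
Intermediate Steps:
$F{\left(-616 \right)} - u = \left(268 - -616\right) - 147518 = \left(268 + 616\right) - 147518 = 884 - 147518 = -146634$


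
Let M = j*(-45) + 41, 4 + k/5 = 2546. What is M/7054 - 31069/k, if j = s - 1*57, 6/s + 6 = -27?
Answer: -1022639613/493109870 ≈ -2.0739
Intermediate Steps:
k = 12710 (k = -20 + 5*2546 = -20 + 12730 = 12710)
s = -2/11 (s = 6/(-6 - 27) = 6/(-33) = 6*(-1/33) = -2/11 ≈ -0.18182)
j = -629/11 (j = -2/11 - 1*57 = -2/11 - 57 = -629/11 ≈ -57.182)
M = 28756/11 (M = -629/11*(-45) + 41 = 28305/11 + 41 = 28756/11 ≈ 2614.2)
M/7054 - 31069/k = (28756/11)/7054 - 31069/12710 = (28756/11)*(1/7054) - 31069*1/12710 = 14378/38797 - 31069/12710 = -1022639613/493109870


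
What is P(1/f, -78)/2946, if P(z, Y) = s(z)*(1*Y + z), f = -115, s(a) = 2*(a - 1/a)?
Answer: -39544168/6493475 ≈ -6.0898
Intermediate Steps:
s(a) = -2/a + 2*a
P(z, Y) = (Y + z)*(-2/z + 2*z) (P(z, Y) = (-2/z + 2*z)*(1*Y + z) = (-2/z + 2*z)*(Y + z) = (Y + z)*(-2/z + 2*z))
P(1/f, -78)/2946 = (2*(-1 + (1/(-115))**2)*(-78 + 1/(-115))/(1/(-115)))/2946 = (2*(-1 + (-1/115)**2)*(-78 - 1/115)/(-1/115))*(1/2946) = (2*(-115)*(-1 + 1/13225)*(-8971/115))*(1/2946) = (2*(-115)*(-13224/13225)*(-8971/115))*(1/2946) = -237265008/13225*1/2946 = -39544168/6493475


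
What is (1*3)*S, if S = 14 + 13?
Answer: 81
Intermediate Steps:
S = 27
(1*3)*S = (1*3)*27 = 3*27 = 81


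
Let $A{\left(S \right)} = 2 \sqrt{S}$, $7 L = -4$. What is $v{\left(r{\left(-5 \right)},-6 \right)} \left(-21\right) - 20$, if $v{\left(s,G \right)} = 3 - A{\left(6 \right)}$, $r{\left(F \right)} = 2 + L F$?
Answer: $-83 + 42 \sqrt{6} \approx 19.879$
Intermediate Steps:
$L = - \frac{4}{7}$ ($L = \frac{1}{7} \left(-4\right) = - \frac{4}{7} \approx -0.57143$)
$r{\left(F \right)} = 2 - \frac{4 F}{7}$
$v{\left(s,G \right)} = 3 - 2 \sqrt{6}$
$v{\left(r{\left(-5 \right)},-6 \right)} \left(-21\right) - 20 = \left(3 - 2 \sqrt{6}\right) \left(-21\right) - 20 = \left(-63 + 42 \sqrt{6}\right) - 20 = -83 + 42 \sqrt{6}$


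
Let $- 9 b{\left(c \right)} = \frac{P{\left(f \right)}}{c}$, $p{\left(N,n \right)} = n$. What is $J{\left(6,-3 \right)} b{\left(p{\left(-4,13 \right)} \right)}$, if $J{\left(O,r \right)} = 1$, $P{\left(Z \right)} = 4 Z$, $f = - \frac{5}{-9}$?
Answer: $- \frac{20}{1053} \approx -0.018993$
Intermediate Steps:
$f = \frac{5}{9}$ ($f = \left(-5\right) \left(- \frac{1}{9}\right) = \frac{5}{9} \approx 0.55556$)
$b{\left(c \right)} = - \frac{20}{81 c}$ ($b{\left(c \right)} = - \frac{4 \cdot \frac{5}{9} \frac{1}{c}}{9} = - \frac{\frac{20}{9} \frac{1}{c}}{9} = - \frac{20}{81 c}$)
$J{\left(6,-3 \right)} b{\left(p{\left(-4,13 \right)} \right)} = 1 \left(- \frac{20}{81 \cdot 13}\right) = 1 \left(\left(- \frac{20}{81}\right) \frac{1}{13}\right) = 1 \left(- \frac{20}{1053}\right) = - \frac{20}{1053}$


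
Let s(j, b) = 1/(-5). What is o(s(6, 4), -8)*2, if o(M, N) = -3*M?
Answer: 6/5 ≈ 1.2000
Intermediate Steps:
s(j, b) = -⅕
o(s(6, 4), -8)*2 = -3*(-⅕)*2 = (⅗)*2 = 6/5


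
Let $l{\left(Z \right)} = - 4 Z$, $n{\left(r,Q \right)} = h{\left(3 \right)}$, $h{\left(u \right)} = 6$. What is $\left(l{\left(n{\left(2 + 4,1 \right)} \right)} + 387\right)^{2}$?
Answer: $131769$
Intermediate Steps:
$n{\left(r,Q \right)} = 6$
$\left(l{\left(n{\left(2 + 4,1 \right)} \right)} + 387\right)^{2} = \left(\left(-4\right) 6 + 387\right)^{2} = \left(-24 + 387\right)^{2} = 363^{2} = 131769$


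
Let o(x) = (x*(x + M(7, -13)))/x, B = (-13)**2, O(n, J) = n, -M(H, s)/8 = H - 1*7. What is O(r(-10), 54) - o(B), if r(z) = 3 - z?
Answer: -156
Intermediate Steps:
M(H, s) = 56 - 8*H (M(H, s) = -8*(H - 1*7) = -8*(H - 7) = -8*(-7 + H) = 56 - 8*H)
B = 169
o(x) = x (o(x) = (x*(x + (56 - 8*7)))/x = (x*(x + (56 - 56)))/x = (x*(x + 0))/x = (x*x)/x = x**2/x = x)
O(r(-10), 54) - o(B) = (3 - 1*(-10)) - 1*169 = (3 + 10) - 169 = 13 - 169 = -156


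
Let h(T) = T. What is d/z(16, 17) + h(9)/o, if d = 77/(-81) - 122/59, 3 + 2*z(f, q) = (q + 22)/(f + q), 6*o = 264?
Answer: 741181/210276 ≈ 3.5248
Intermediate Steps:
o = 44 (o = (⅙)*264 = 44)
z(f, q) = -3/2 + (22 + q)/(2*(f + q)) (z(f, q) = -3/2 + ((q + 22)/(f + q))/2 = -3/2 + ((22 + q)/(f + q))/2 = -3/2 + (22 + q)/(2*(f + q)))
d = -14425/4779 (d = 77*(-1/81) - 122*1/59 = -77/81 - 122/59 = -14425/4779 ≈ -3.0184)
d/z(16, 17) + h(9)/o = -14425*(16 + 17)/(11 - 1*17 - 3/2*16)/4779 + 9/44 = -14425*33/(11 - 17 - 24)/4779 + 9*(1/44) = -14425/(4779*((1/33)*(-30))) + 9/44 = -14425/(4779*(-10/11)) + 9/44 = -14425/4779*(-11/10) + 9/44 = 31735/9558 + 9/44 = 741181/210276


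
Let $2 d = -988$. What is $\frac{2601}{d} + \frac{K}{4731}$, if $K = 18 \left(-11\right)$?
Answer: $- \frac{217599}{41002} \approx -5.307$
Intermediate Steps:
$d = -494$ ($d = \frac{1}{2} \left(-988\right) = -494$)
$K = -198$
$\frac{2601}{d} + \frac{K}{4731} = \frac{2601}{-494} - \frac{198}{4731} = 2601 \left(- \frac{1}{494}\right) - \frac{66}{1577} = - \frac{2601}{494} - \frac{66}{1577} = - \frac{217599}{41002}$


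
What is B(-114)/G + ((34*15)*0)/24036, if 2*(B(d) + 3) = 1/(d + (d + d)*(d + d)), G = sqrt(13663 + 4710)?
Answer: -311219*sqrt(18373)/1906015020 ≈ -0.022132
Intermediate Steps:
G = sqrt(18373) ≈ 135.55
B(d) = -3 + 1/(2*(d + 4*d**2)) (B(d) = -3 + 1/(2*(d + (d + d)*(d + d))) = -3 + 1/(2*(d + (2*d)*(2*d))) = -3 + 1/(2*(d + 4*d**2)))
B(-114)/G + ((34*15)*0)/24036 = ((1/2)*(1 - 24*(-114)**2 - 6*(-114))/(-114*(1 + 4*(-114))))/(sqrt(18373)) + ((34*15)*0)/24036 = ((1/2)*(-1/114)*(1 - 24*12996 + 684)/(1 - 456))*(sqrt(18373)/18373) + (510*0)*(1/24036) = ((1/2)*(-1/114)*(1 - 311904 + 684)/(-455))*(sqrt(18373)/18373) + 0*(1/24036) = ((1/2)*(-1/114)*(-1/455)*(-311219))*(sqrt(18373)/18373) + 0 = -311219*sqrt(18373)/1906015020 + 0 = -311219*sqrt(18373)/1906015020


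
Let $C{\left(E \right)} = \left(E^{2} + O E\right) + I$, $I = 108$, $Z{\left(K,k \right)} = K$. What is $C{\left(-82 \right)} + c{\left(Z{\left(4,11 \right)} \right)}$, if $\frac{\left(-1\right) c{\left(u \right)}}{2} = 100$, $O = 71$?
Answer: $810$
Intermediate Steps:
$c{\left(u \right)} = -200$ ($c{\left(u \right)} = \left(-2\right) 100 = -200$)
$C{\left(E \right)} = 108 + E^{2} + 71 E$ ($C{\left(E \right)} = \left(E^{2} + 71 E\right) + 108 = 108 + E^{2} + 71 E$)
$C{\left(-82 \right)} + c{\left(Z{\left(4,11 \right)} \right)} = \left(108 + \left(-82\right)^{2} + 71 \left(-82\right)\right) - 200 = \left(108 + 6724 - 5822\right) - 200 = 1010 - 200 = 810$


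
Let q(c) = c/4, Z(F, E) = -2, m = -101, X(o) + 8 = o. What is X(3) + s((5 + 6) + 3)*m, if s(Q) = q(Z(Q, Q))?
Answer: 91/2 ≈ 45.500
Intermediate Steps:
X(o) = -8 + o
q(c) = c/4 (q(c) = c*(¼) = c/4)
s(Q) = -½ (s(Q) = (¼)*(-2) = -½)
X(3) + s((5 + 6) + 3)*m = (-8 + 3) - ½*(-101) = -5 + 101/2 = 91/2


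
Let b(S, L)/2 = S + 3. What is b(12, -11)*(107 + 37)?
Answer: 4320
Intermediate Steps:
b(S, L) = 6 + 2*S (b(S, L) = 2*(S + 3) = 2*(3 + S) = 6 + 2*S)
b(12, -11)*(107 + 37) = (6 + 2*12)*(107 + 37) = (6 + 24)*144 = 30*144 = 4320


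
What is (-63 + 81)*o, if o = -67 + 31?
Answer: -648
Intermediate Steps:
o = -36
(-63 + 81)*o = (-63 + 81)*(-36) = 18*(-36) = -648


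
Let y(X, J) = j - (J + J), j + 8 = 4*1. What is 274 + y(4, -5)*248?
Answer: 1762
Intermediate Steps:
j = -4 (j = -8 + 4*1 = -8 + 4 = -4)
y(X, J) = -4 - 2*J (y(X, J) = -4 - (J + J) = -4 - 2*J)
274 + y(4, -5)*248 = 274 + (-4 - 2*(-5))*248 = 274 + (-4 + 10)*248 = 274 + 6*248 = 274 + 1488 = 1762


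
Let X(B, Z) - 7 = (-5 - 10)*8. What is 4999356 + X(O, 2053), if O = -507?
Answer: 4999243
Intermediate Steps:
X(B, Z) = -113 (X(B, Z) = 7 + (-5 - 10)*8 = 7 - 15*8 = 7 - 120 = -113)
4999356 + X(O, 2053) = 4999356 - 113 = 4999243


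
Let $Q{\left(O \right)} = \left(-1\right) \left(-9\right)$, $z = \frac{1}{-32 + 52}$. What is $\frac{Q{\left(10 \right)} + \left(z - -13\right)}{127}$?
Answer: $\frac{441}{2540} \approx 0.17362$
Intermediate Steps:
$z = \frac{1}{20} \approx 0.05$
$Q{\left(O \right)} = 9$
$\frac{Q{\left(10 \right)} + \left(z - -13\right)}{127} = \frac{9 + \left(\frac{1}{20} - -13\right)}{127} = \frac{9 + \left(\frac{1}{20} + 13\right)}{127} = \frac{9 + \frac{261}{20}}{127} = \frac{1}{127} \cdot \frac{441}{20} = \frac{441}{2540}$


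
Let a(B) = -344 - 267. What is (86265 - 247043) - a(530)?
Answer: -160167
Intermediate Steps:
a(B) = -611
(86265 - 247043) - a(530) = (86265 - 247043) - 1*(-611) = -160778 + 611 = -160167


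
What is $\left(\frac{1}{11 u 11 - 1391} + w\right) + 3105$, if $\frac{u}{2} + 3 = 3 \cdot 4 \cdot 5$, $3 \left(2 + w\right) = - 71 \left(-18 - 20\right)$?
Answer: $\frac{148922824}{37209} \approx 4002.3$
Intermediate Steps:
$w = \frac{2692}{3}$ ($w = -2 + \frac{\left(-71\right) \left(-18 - 20\right)}{3} = -2 + \frac{\left(-71\right) \left(-38\right)}{3} = -2 + \frac{1}{3} \cdot 2698 = -2 + \frac{2698}{3} = \frac{2692}{3} \approx 897.33$)
$u = 114$ ($u = -6 + 2 \cdot 3 \cdot 4 \cdot 5 = -6 + 2 \cdot 12 \cdot 5 = -6 + 2 \cdot 60 = -6 + 120 = 114$)
$\left(\frac{1}{11 u 11 - 1391} + w\right) + 3105 = \left(\frac{1}{11 \cdot 114 \cdot 11 - 1391} + \frac{2692}{3}\right) + 3105 = \left(\frac{1}{1254 \cdot 11 - 1391} + \frac{2692}{3}\right) + 3105 = \left(\frac{1}{13794 - 1391} + \frac{2692}{3}\right) + 3105 = \left(\frac{1}{12403} + \frac{2692}{3}\right) + 3105 = \frac{33388879}{37209} + 3105 = \frac{148922824}{37209}$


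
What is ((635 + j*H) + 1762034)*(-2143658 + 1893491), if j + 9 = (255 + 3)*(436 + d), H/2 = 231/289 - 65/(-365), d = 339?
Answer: -11365735926570411/21097 ≈ -5.3874e+11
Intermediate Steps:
H = 41240/21097 (H = 2*(231/289 - 65/(-365)) = 2*(231*(1/289) - 65*(-1/365)) = 2*(231/289 + 13/73) = 2*(20620/21097) = 41240/21097 ≈ 1.9548)
j = 199941 (j = -9 + (255 + 3)*(436 + 339) = -9 + 258*775 = -9 + 199950 = 199941)
((635 + j*H) + 1762034)*(-2143658 + 1893491) = ((635 + 199941*(41240/21097)) + 1762034)*(-2143658 + 1893491) = ((635 + 8245566840/21097) + 1762034)*(-250167) = (8258963435/21097 + 1762034)*(-250167) = (45432594733/21097)*(-250167) = -11365735926570411/21097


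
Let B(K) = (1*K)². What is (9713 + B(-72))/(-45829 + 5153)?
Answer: -14897/40676 ≈ -0.36624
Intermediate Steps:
B(K) = K²
(9713 + B(-72))/(-45829 + 5153) = (9713 + (-72)²)/(-45829 + 5153) = (9713 + 5184)/(-40676) = 14897*(-1/40676) = -14897/40676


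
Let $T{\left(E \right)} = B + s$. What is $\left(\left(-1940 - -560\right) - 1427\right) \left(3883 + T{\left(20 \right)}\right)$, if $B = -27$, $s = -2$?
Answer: $-10818178$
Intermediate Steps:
$T{\left(E \right)} = -29$ ($T{\left(E \right)} = -27 - 2 = -29$)
$\left(\left(-1940 - -560\right) - 1427\right) \left(3883 + T{\left(20 \right)}\right) = \left(\left(-1940 - -560\right) - 1427\right) \left(3883 - 29\right) = \left(\left(-1940 + 560\right) - 1427\right) 3854 = \left(-1380 - 1427\right) 3854 = \left(-2807\right) 3854 = -10818178$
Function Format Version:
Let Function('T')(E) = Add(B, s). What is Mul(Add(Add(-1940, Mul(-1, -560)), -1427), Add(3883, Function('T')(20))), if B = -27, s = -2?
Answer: -10818178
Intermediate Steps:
Function('T')(E) = -29 (Function('T')(E) = Add(-27, -2) = -29)
Mul(Add(Add(-1940, Mul(-1, -560)), -1427), Add(3883, Function('T')(20))) = Mul(Add(Add(-1940, Mul(-1, -560)), -1427), Add(3883, -29)) = Mul(Add(Add(-1940, 560), -1427), 3854) = Mul(Add(-1380, -1427), 3854) = Mul(-2807, 3854) = -10818178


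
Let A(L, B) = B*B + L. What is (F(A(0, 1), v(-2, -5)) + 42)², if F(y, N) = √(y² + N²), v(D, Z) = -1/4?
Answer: (168 + √17)²/16 ≈ 1851.6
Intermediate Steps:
A(L, B) = L + B² (A(L, B) = B² + L = L + B²)
v(D, Z) = -¼ (v(D, Z) = -1*¼ = -¼)
F(y, N) = √(N² + y²)
(F(A(0, 1), v(-2, -5)) + 42)² = (√((-¼)² + (0 + 1²)²) + 42)² = (√(1/16 + (0 + 1)²) + 42)² = (√(1/16 + 1²) + 42)² = (√(1/16 + 1) + 42)² = (√(17/16) + 42)² = (√17/4 + 42)² = (42 + √17/4)²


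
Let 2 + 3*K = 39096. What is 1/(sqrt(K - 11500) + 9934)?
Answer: 14901/148024237 - sqrt(13782)/296048474 ≈ 0.00010027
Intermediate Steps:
K = 39094/3 (K = -2/3 + (1/3)*39096 = -2/3 + 13032 = 39094/3 ≈ 13031.)
1/(sqrt(K - 11500) + 9934) = 1/(sqrt(39094/3 - 11500) + 9934) = 1/(sqrt(4594/3) + 9934) = 1/(sqrt(13782)/3 + 9934) = 1/(9934 + sqrt(13782)/3)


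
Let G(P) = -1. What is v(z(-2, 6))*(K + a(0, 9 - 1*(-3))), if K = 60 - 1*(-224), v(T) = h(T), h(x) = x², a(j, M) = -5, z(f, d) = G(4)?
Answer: 279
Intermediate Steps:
z(f, d) = -1
v(T) = T²
K = 284 (K = 60 + 224 = 284)
v(z(-2, 6))*(K + a(0, 9 - 1*(-3))) = (-1)²*(284 - 5) = 1*279 = 279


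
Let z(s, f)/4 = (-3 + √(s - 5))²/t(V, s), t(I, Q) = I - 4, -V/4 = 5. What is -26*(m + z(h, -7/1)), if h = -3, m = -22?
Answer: 1729/3 - 52*I*√2 ≈ 576.33 - 73.539*I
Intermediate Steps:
V = -20 (V = -4*5 = -20)
t(I, Q) = -4 + I
z(s, f) = -(-3 + √(-5 + s))²/6 (z(s, f) = 4*((-3 + √(s - 5))²/(-4 - 20)) = 4*((-3 + √(-5 + s))²/(-24)) = 4*((-3 + √(-5 + s))²*(-1/24)) = 4*(-(-3 + √(-5 + s))²/24) = -(-3 + √(-5 + s))²/6)
-26*(m + z(h, -7/1)) = -26*(-22 - (-3 + √(-5 - 3))²/6) = -26*(-22 - (-3 + √(-8))²/6) = -26*(-22 - (-3 + 2*I*√2)²/6) = 572 + 13*(-3 + 2*I*√2)²/3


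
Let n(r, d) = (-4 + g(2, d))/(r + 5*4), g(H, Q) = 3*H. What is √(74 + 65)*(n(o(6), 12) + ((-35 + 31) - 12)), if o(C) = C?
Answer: -207*√139/13 ≈ -187.73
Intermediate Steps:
n(r, d) = 2/(20 + r) (n(r, d) = (-4 + 3*2)/(r + 5*4) = (-4 + 6)/(r + 20) = 2/(20 + r))
√(74 + 65)*(n(o(6), 12) + ((-35 + 31) - 12)) = √(74 + 65)*(2/(20 + 6) + ((-35 + 31) - 12)) = √139*(2/26 + (-4 - 12)) = √139*(2*(1/26) - 16) = √139*(1/13 - 16) = √139*(-207/13) = -207*√139/13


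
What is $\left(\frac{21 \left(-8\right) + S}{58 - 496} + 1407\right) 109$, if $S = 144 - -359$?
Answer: $\frac{67136479}{438} \approx 1.5328 \cdot 10^{5}$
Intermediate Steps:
$S = 503$ ($S = 144 + 359 = 503$)
$\left(\frac{21 \left(-8\right) + S}{58 - 496} + 1407\right) 109 = \left(\frac{21 \left(-8\right) + 503}{58 - 496} + 1407\right) 109 = \left(\frac{-168 + 503}{-438} + 1407\right) 109 = \left(335 \left(- \frac{1}{438}\right) + 1407\right) 109 = \left(- \frac{335}{438} + 1407\right) 109 = \frac{615931}{438} \cdot 109 = \frac{67136479}{438}$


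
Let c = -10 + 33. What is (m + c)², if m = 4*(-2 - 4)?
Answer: 1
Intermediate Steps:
c = 23
m = -24 (m = 4*(-6) = -24)
(m + c)² = (-24 + 23)² = (-1)² = 1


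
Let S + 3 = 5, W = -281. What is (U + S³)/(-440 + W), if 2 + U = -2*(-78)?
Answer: -162/721 ≈ -0.22469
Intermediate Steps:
S = 2 (S = -3 + 5 = 2)
U = 154 (U = -2 - 2*(-78) = -2 + 156 = 154)
(U + S³)/(-440 + W) = (154 + 2³)/(-440 - 281) = (154 + 8)/(-721) = 162*(-1/721) = -162/721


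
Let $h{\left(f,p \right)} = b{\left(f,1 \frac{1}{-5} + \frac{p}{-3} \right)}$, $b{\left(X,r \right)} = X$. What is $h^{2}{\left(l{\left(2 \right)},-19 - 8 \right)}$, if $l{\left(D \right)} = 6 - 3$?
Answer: $9$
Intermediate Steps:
$l{\left(D \right)} = 3$
$h{\left(f,p \right)} = f$
$h^{2}{\left(l{\left(2 \right)},-19 - 8 \right)} = 3^{2} = 9$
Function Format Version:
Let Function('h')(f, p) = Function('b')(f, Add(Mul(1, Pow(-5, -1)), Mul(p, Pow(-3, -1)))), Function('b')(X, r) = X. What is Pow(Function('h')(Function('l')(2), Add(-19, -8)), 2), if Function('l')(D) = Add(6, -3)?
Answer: 9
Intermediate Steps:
Function('l')(D) = 3
Function('h')(f, p) = f
Pow(Function('h')(Function('l')(2), Add(-19, -8)), 2) = Pow(3, 2) = 9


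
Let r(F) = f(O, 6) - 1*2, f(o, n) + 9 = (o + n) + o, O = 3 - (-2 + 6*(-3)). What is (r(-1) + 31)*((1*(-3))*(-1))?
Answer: 216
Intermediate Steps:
O = 23 (O = 3 - (-2 - 18) = 3 - 1*(-20) = 3 + 20 = 23)
f(o, n) = -9 + n + 2*o (f(o, n) = -9 + ((o + n) + o) = -9 + ((n + o) + o) = -9 + (n + 2*o) = -9 + n + 2*o)
r(F) = 41 (r(F) = (-9 + 6 + 2*23) - 1*2 = (-9 + 6 + 46) - 2 = 43 - 2 = 41)
(r(-1) + 31)*((1*(-3))*(-1)) = (41 + 31)*((1*(-3))*(-1)) = 72*(-3*(-1)) = 72*3 = 216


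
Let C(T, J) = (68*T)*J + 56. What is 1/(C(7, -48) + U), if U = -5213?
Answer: -1/28005 ≈ -3.5708e-5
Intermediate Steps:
C(T, J) = 56 + 68*J*T (C(T, J) = 68*J*T + 56 = 56 + 68*J*T)
1/(C(7, -48) + U) = 1/((56 + 68*(-48)*7) - 5213) = 1/((56 - 22848) - 5213) = 1/(-22792 - 5213) = 1/(-28005) = -1/28005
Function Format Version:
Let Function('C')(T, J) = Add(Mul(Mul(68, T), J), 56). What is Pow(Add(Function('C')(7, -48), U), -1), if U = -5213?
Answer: Rational(-1, 28005) ≈ -3.5708e-5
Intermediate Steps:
Function('C')(T, J) = Add(56, Mul(68, J, T)) (Function('C')(T, J) = Add(Mul(68, J, T), 56) = Add(56, Mul(68, J, T)))
Pow(Add(Function('C')(7, -48), U), -1) = Pow(Add(Add(56, Mul(68, -48, 7)), -5213), -1) = Pow(Add(Add(56, -22848), -5213), -1) = Pow(Add(-22792, -5213), -1) = Pow(-28005, -1) = Rational(-1, 28005)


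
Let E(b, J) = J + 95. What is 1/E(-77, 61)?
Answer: 1/156 ≈ 0.0064103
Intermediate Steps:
E(b, J) = 95 + J
1/E(-77, 61) = 1/(95 + 61) = 1/156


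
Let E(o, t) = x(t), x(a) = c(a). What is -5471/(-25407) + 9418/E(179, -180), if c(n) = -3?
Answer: -79755571/25407 ≈ -3139.1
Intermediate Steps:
x(a) = -3
E(o, t) = -3
-5471/(-25407) + 9418/E(179, -180) = -5471/(-25407) + 9418/(-3) = -5471*(-1/25407) + 9418*(-⅓) = 5471/25407 - 9418/3 = -79755571/25407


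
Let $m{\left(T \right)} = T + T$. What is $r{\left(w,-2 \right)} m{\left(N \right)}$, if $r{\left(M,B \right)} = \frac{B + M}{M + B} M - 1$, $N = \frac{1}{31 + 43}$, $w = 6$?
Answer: $\frac{5}{37} \approx 0.13514$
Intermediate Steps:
$N = \frac{1}{74} \approx 0.013514$
$m{\left(T \right)} = 2 T$
$r{\left(M,B \right)} = -1 + M$ ($r{\left(M,B \right)} = \frac{B + M}{B + M} M - 1 = 1 M - 1 = M - 1 = -1 + M$)
$r{\left(w,-2 \right)} m{\left(N \right)} = \left(-1 + 6\right) 2 \cdot \frac{1}{74} = 5 \cdot \frac{1}{37} = \frac{5}{37}$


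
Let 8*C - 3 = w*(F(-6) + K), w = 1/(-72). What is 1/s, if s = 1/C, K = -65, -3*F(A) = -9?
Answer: 139/288 ≈ 0.48264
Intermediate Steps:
F(A) = 3 (F(A) = -⅓*(-9) = 3)
w = -1/72 ≈ -0.013889
C = 139/288 (C = 3/8 + (-(3 - 65)/72)/8 = 3/8 + (-1/72*(-62))/8 = 3/8 + (⅛)*(31/36) = 3/8 + 31/288 = 139/288 ≈ 0.48264)
s = 288/139 (s = 1/(139/288) = 288/139 ≈ 2.0719)
1/s = 1/(288/139) = 139/288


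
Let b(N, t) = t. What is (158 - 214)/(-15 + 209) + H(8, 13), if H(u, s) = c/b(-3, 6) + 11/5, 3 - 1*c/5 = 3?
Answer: 927/485 ≈ 1.9113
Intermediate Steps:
c = 0 (c = 15 - 5*3 = 15 - 15 = 0)
H(u, s) = 11/5 (H(u, s) = 0/6 + 11/5 = 0*(⅙) + 11*(⅕) = 0 + 11/5 = 11/5)
(158 - 214)/(-15 + 209) + H(8, 13) = (158 - 214)/(-15 + 209) + 11/5 = -56/194 + 11/5 = -56*1/194 + 11/5 = -28/97 + 11/5 = 927/485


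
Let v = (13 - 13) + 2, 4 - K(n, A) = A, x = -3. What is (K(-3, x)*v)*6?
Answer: 84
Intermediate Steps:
K(n, A) = 4 - A
v = 2 (v = 0 + 2 = 2)
(K(-3, x)*v)*6 = ((4 - 1*(-3))*2)*6 = ((4 + 3)*2)*6 = (7*2)*6 = 14*6 = 84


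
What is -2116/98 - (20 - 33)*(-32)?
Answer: -21442/49 ≈ -437.59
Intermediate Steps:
-2116/98 - (20 - 33)*(-32) = -2116*1/98 - (-13)*(-32) = -1058/49 - 1*416 = -1058/49 - 416 = -21442/49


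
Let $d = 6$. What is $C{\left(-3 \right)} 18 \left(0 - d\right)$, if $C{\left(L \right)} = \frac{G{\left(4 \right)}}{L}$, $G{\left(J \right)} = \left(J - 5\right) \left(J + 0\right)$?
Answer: $-144$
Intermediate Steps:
$G{\left(J \right)} = J \left(-5 + J\right)$ ($G{\left(J \right)} = \left(-5 + J\right) J = J \left(-5 + J\right)$)
$C{\left(L \right)} = - \frac{4}{L}$ ($C{\left(L \right)} = \frac{4 \left(-5 + 4\right)}{L} = \frac{4 \left(-1\right)}{L} = - \frac{4}{L}$)
$C{\left(-3 \right)} 18 \left(0 - d\right) = - \frac{4}{-3} \cdot 18 \left(0 - 6\right) = \left(-4\right) \left(- \frac{1}{3}\right) 18 \left(0 - 6\right) = \frac{4}{3} \cdot 18 \left(-6\right) = 24 \left(-6\right) = -144$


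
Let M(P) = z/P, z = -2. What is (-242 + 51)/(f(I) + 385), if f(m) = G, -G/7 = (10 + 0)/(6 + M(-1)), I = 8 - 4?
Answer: -764/1505 ≈ -0.50764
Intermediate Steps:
I = 4
M(P) = -2/P
G = -35/4 (G = -7*(10 + 0)/(6 - 2/(-1)) = -70/(6 - 2*(-1)) = -70/(6 + 2) = -70/8 = -7*5/4 = -35/4 ≈ -8.7500)
f(m) = -35/4
(-242 + 51)/(f(I) + 385) = (-242 + 51)/(-35/4 + 385) = -191/1505/4 = -191*4/1505 = -764/1505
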